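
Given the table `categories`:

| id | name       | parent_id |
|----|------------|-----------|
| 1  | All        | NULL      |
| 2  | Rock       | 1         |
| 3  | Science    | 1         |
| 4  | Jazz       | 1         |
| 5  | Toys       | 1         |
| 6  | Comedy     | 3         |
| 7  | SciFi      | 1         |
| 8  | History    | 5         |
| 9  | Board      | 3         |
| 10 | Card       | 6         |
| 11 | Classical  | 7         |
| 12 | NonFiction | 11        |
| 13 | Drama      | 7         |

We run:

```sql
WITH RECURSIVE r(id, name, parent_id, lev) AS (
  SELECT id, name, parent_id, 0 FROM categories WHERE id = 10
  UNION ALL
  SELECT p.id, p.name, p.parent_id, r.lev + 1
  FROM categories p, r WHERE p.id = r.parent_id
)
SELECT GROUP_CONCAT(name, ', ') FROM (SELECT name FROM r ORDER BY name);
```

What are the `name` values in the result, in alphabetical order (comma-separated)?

All, Card, Comedy, Science

Base: id=10 (Card), parent_id=6, lev 0.
Iteration 1: join on id=6 -> Comedy (id 6, parent_id=3, lev 1).
Iteration 2: join on id=3 -> Science (id 3, parent_id=1, lev 2).
Iteration 3: join on id=1 -> All (id 1, parent_id=NULL, lev 3).
Iteration 4: parent_id is NULL; no match; recursion stops.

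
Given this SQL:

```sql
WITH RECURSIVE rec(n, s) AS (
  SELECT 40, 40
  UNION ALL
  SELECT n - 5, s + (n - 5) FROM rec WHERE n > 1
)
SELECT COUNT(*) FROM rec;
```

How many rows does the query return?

9

Base: n=40, s=40.
Iteration 1: 40 > 1 holds -> n = 40 - 5 = 35, s = 40 + 35 = 75.
Iteration 2: 35 > 1 holds -> n = 35 - 5 = 30, s = 75 + 30 = 105.
Iteration 3: 30 > 1 holds -> n = 30 - 5 = 25, s = 105 + 25 = 130.
Iteration 4: 25 > 1 holds -> n = 25 - 5 = 20, s = 130 + 20 = 150.
Iteration 5: 20 > 1 holds -> n = 20 - 5 = 15, s = 150 + 15 = 165.
Iteration 6: 15 > 1 holds -> n = 15 - 5 = 10, s = 165 + 10 = 175.
Iteration 7: 10 > 1 holds -> n = 10 - 5 = 5, s = 175 + 5 = 180.
Iteration 8: 5 > 1 holds -> n = 5 - 5 = 0, s = 180 + 0 = 180.
Iteration 9: 0 > 1 fails; recursion stops.
Total rows emitted: 9.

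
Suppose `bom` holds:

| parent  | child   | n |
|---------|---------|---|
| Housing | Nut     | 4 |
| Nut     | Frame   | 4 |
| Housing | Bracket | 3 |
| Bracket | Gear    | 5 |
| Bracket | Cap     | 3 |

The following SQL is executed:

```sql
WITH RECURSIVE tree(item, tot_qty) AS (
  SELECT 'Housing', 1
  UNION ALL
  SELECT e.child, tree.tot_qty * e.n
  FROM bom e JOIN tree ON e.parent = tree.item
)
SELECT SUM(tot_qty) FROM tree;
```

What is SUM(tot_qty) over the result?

48

Base: (Housing, tot_qty=1).
Iteration 1: components of {Housing} -> Bracket = 1*3 = 3, Nut = 1*4 = 4.
Iteration 2: components of {Bracket,Nut} -> Cap = 3*3 = 9, Frame = 4*4 = 16, Gear = 3*5 = 15.
Iteration 3: no further components; recursion stops.
SUM(tot_qty) = 1 + 4 + 3 + 16 + 15 + 9 = 48.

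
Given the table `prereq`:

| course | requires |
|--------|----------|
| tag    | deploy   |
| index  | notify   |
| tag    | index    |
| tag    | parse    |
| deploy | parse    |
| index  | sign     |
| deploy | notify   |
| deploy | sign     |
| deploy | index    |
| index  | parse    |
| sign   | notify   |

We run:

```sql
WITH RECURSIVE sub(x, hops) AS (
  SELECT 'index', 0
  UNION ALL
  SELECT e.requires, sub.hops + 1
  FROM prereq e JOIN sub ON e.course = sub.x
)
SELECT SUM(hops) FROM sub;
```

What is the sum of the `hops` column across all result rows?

Base: (index, hops=0).
Iteration 1: edges from {index} -> (notify, hops=1), (parse, hops=1), (sign, hops=1).
Iteration 2: edges from {notify,parse,sign} -> (notify, hops=2).
Iteration 3: no outgoing edges from {notify}; recursion stops.
SUM(hops) = 0 + 1 + 1 + 1 + 2 = 5.

5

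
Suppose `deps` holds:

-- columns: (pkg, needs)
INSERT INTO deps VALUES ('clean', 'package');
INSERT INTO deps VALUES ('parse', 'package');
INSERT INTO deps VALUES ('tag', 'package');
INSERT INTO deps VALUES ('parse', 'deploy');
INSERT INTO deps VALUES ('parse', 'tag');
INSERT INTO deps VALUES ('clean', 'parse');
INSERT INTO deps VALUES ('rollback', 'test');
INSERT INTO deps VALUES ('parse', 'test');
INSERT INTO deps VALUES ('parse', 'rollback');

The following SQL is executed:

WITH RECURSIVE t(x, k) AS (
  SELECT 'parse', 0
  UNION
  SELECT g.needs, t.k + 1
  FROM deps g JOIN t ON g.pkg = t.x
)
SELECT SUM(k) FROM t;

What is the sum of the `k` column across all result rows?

Base: (parse, k=0).
Iteration 1: edges from {parse} -> (deploy, k=1), (package, k=1), (rollback, k=1), (tag, k=1), (test, k=1).
Iteration 2: edges from {deploy,package,rollback,tag,test} -> (package, k=2), (test, k=2).
Iteration 3: no outgoing edges from {package,test}; recursion stops.
SUM(k) = 0 + 1 + 1 + 1 + 1 + 1 + 2 + 2 = 9.

9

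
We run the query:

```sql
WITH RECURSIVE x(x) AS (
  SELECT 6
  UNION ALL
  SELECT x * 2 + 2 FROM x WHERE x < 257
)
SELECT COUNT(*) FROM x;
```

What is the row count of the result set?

7

Base: x=6.
Iteration 1: 6 < 257 holds -> x = 6 * 2 + 2 = 14.
Iteration 2: 14 < 257 holds -> x = 14 * 2 + 2 = 30.
Iteration 3: 30 < 257 holds -> x = 30 * 2 + 2 = 62.
Iteration 4: 62 < 257 holds -> x = 62 * 2 + 2 = 126.
Iteration 5: 126 < 257 holds -> x = 126 * 2 + 2 = 254.
Iteration 6: 254 < 257 holds -> x = 254 * 2 + 2 = 510.
Iteration 7: 510 < 257 fails; recursion stops.
Total rows emitted: 7.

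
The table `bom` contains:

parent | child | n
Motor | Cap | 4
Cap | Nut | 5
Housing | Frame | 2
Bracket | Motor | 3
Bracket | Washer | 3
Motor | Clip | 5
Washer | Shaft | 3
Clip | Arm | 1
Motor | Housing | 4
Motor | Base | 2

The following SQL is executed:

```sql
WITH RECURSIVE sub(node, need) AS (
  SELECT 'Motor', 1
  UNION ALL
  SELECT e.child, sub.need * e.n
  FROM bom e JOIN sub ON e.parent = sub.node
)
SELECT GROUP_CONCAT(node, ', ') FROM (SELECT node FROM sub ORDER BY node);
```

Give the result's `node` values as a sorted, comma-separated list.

Base: (Motor, need=1).
Iteration 1: components of {Motor} -> Base = 1*2 = 2, Cap = 1*4 = 4, Clip = 1*5 = 5, Housing = 1*4 = 4.
Iteration 2: components of {Base,Cap,Clip,Housing} -> Arm = 5*1 = 5, Frame = 4*2 = 8, Nut = 4*5 = 20.
Iteration 3: no further components; recursion stops.

Arm, Base, Cap, Clip, Frame, Housing, Motor, Nut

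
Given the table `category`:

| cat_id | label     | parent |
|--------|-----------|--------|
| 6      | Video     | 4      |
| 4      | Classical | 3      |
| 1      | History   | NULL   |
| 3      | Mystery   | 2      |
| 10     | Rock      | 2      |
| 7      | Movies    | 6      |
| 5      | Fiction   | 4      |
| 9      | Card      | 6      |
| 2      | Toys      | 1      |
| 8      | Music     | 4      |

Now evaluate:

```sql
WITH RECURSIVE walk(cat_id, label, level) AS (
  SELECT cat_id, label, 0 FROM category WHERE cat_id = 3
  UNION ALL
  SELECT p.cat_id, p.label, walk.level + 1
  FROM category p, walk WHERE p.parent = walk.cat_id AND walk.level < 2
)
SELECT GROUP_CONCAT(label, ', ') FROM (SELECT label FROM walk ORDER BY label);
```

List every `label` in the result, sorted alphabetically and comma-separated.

Base: cat_id=3 (Mystery) at level 0.
Iteration 1: rows with parent in {3} -> Classical (id 4, level 1).
Iteration 2: rows with parent in {4} -> Fiction (id 5, level 2), Video (id 6, level 2), Music (id 8, level 2).
Iteration 3: level < 2 fails for all current rows; recursion stops.

Classical, Fiction, Music, Mystery, Video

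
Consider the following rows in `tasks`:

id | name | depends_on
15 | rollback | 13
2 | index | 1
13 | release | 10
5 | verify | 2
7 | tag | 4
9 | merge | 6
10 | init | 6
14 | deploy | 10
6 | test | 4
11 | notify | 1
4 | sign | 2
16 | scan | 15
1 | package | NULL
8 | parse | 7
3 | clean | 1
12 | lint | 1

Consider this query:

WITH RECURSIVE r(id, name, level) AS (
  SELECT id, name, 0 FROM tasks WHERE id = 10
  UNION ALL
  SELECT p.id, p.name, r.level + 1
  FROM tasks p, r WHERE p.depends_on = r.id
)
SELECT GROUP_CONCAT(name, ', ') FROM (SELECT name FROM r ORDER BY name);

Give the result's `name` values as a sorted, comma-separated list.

Base: id=10 (init) at level 0.
Iteration 1: rows with depends_on in {10} -> release (id 13, level 1), deploy (id 14, level 1).
Iteration 2: rows with depends_on in {13,14} -> rollback (id 15, level 2).
Iteration 3: rows with depends_on in {15} -> scan (id 16, level 3).
Iteration 4: no rows with depends_on in {16}; recursion stops.

deploy, init, release, rollback, scan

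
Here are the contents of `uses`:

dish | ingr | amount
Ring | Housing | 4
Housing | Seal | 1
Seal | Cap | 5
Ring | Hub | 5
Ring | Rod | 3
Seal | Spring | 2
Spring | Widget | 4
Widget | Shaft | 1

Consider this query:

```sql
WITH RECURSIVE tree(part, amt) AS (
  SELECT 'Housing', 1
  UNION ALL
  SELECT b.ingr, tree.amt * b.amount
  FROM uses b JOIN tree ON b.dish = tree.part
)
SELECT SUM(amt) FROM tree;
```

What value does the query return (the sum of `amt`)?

25

Base: (Housing, amt=1).
Iteration 1: components of {Housing} -> Seal = 1*1 = 1.
Iteration 2: components of {Seal} -> Cap = 1*5 = 5, Spring = 1*2 = 2.
Iteration 3: components of {Cap,Spring} -> Widget = 2*4 = 8.
Iteration 4: components of {Widget} -> Shaft = 8*1 = 8.
Iteration 5: no further components; recursion stops.
SUM(amt) = 1 + 1 + 5 + 2 + 8 + 8 = 25.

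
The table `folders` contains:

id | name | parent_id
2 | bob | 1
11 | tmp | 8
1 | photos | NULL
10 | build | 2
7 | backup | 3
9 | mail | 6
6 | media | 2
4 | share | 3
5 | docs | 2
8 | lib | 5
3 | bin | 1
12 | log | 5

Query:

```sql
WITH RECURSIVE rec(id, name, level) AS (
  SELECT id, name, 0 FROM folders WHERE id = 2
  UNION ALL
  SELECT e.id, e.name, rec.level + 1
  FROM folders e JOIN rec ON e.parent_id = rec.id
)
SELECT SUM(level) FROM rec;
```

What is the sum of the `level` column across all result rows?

12

Base: id=2 (bob) at level 0.
Iteration 1: rows with parent_id in {2} -> docs (id 5, level 1), media (id 6, level 1), build (id 10, level 1).
Iteration 2: rows with parent_id in {5,6,10} -> lib (id 8, level 2), mail (id 9, level 2), log (id 12, level 2).
Iteration 3: rows with parent_id in {8,9,12} -> tmp (id 11, level 3).
Iteration 4: no rows with parent_id in {11}; recursion stops.
SUM(level) = 0 + 1 + 1 + 1 + 2 + 2 + 2 + 3 = 12.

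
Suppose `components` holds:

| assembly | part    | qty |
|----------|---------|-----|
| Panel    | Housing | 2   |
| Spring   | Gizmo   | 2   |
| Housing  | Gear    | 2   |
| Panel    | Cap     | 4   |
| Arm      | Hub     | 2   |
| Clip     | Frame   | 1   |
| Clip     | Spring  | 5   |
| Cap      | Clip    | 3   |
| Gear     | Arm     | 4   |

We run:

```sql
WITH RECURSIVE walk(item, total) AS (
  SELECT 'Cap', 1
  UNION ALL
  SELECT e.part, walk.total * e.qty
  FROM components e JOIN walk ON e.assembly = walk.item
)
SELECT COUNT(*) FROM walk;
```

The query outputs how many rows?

5

Base: (Cap, total=1).
Iteration 1: components of {Cap} -> Clip = 1*3 = 3.
Iteration 2: components of {Clip} -> Frame = 3*1 = 3, Spring = 3*5 = 15.
Iteration 3: components of {Frame,Spring} -> Gizmo = 15*2 = 30.
Iteration 4: no further components; recursion stops.
Total rows emitted: 5.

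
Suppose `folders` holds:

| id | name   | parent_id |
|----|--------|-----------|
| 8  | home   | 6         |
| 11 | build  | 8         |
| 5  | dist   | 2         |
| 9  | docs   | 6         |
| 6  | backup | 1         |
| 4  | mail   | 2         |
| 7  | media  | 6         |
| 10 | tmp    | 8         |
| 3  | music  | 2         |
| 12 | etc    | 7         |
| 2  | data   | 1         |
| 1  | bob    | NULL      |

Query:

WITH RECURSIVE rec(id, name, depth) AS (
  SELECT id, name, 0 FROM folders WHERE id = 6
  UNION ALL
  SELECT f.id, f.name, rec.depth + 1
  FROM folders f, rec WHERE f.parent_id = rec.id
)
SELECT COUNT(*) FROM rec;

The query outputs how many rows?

Base: id=6 (backup) at depth 0.
Iteration 1: rows with parent_id in {6} -> media (id 7, depth 1), home (id 8, depth 1), docs (id 9, depth 1).
Iteration 2: rows with parent_id in {7,8,9} -> tmp (id 10, depth 2), build (id 11, depth 2), etc (id 12, depth 2).
Iteration 3: no rows with parent_id in {10,11,12}; recursion stops.
Total rows emitted: 7.

7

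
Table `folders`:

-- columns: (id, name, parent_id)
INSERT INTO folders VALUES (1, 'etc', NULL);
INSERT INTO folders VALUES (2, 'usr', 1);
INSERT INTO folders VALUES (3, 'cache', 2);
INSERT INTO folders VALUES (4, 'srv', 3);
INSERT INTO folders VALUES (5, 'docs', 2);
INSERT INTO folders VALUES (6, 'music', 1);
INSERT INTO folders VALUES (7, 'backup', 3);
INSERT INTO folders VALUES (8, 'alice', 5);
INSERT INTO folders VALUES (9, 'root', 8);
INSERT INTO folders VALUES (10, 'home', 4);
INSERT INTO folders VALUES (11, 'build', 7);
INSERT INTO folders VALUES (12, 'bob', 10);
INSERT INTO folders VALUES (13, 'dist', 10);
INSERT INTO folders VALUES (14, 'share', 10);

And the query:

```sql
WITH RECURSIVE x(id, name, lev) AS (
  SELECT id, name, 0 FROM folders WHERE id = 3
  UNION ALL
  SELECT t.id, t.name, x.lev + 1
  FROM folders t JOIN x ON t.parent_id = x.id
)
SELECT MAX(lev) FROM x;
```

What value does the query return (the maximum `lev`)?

3

Base: id=3 (cache) at lev 0.
Iteration 1: rows with parent_id in {3} -> srv (id 4, lev 1), backup (id 7, lev 1).
Iteration 2: rows with parent_id in {4,7} -> home (id 10, lev 2), build (id 11, lev 2).
Iteration 3: rows with parent_id in {10,11} -> bob (id 12, lev 3), dist (id 13, lev 3), share (id 14, lev 3).
Iteration 4: no rows with parent_id in {12,13,14}; recursion stops.
lev values: 0, 1, 1, 2, 2, 3, 3, 3; the maximum is 3.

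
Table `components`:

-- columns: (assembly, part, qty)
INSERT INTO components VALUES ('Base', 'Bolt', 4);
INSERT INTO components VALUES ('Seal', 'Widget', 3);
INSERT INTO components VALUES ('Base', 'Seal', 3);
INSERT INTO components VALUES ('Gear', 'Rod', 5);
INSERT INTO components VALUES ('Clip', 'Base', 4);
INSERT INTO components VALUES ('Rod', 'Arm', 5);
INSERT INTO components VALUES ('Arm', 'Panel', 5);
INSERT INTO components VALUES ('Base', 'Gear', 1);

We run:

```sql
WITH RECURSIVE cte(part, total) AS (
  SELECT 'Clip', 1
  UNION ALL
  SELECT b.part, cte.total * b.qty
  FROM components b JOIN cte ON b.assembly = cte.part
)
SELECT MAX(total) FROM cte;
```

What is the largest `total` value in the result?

500

Base: (Clip, total=1).
Iteration 1: components of {Clip} -> Base = 1*4 = 4.
Iteration 2: components of {Base} -> Bolt = 4*4 = 16, Gear = 4*1 = 4, Seal = 4*3 = 12.
Iteration 3: components of {Bolt,Gear,Seal} -> Rod = 4*5 = 20, Widget = 12*3 = 36.
Iteration 4: components of {Rod,Widget} -> Arm = 20*5 = 100.
Iteration 5: components of {Arm} -> Panel = 100*5 = 500.
Iteration 6: no further components; recursion stops.
total values: 1, 4, 4, 12, 16, 20, 36, 100, 500; the maximum is 500.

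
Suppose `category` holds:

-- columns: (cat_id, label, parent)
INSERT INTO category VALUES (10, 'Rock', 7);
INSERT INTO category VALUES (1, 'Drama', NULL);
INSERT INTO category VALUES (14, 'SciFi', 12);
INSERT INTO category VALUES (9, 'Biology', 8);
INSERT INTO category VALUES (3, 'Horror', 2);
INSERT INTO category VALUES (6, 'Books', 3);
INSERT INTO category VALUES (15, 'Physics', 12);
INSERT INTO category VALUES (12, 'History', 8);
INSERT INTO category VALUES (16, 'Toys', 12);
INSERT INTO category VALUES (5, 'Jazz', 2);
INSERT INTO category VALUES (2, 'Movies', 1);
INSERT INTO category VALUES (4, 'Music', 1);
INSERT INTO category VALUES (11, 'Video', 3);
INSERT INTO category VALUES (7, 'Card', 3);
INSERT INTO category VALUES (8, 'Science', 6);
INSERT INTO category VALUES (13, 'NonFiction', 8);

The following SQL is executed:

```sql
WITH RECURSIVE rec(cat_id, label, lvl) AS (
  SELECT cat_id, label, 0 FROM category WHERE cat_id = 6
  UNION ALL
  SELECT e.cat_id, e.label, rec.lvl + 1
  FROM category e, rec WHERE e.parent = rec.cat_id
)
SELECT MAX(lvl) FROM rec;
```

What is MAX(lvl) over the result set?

Base: cat_id=6 (Books) at lvl 0.
Iteration 1: rows with parent in {6} -> Science (id 8, lvl 1).
Iteration 2: rows with parent in {8} -> Biology (id 9, lvl 2), History (id 12, lvl 2), NonFiction (id 13, lvl 2).
Iteration 3: rows with parent in {9,12,13} -> SciFi (id 14, lvl 3), Physics (id 15, lvl 3), Toys (id 16, lvl 3).
Iteration 4: no rows with parent in {14,15,16}; recursion stops.
lvl values: 0, 1, 2, 2, 2, 3, 3, 3; the maximum is 3.

3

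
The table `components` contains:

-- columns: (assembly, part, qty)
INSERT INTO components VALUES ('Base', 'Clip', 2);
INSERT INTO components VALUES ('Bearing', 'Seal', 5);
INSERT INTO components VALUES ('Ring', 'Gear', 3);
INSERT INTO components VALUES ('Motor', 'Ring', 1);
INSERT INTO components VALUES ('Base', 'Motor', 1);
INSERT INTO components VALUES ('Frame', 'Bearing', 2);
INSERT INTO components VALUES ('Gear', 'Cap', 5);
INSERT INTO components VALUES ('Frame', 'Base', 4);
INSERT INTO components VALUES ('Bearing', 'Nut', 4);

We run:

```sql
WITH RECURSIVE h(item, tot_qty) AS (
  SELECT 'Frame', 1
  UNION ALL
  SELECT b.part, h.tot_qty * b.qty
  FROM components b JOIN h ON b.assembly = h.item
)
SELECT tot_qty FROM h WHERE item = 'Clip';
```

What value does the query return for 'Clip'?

Base: (Frame, tot_qty=1).
Iteration 1: components of {Frame} -> Base = 1*4 = 4, Bearing = 1*2 = 2.
Iteration 2: components of {Base,Bearing} -> Clip = 4*2 = 8, Motor = 4*1 = 4, Nut = 2*4 = 8, Seal = 2*5 = 10.
Iteration 3: components of {Clip,Motor,Nut,Seal} -> Ring = 4*1 = 4.
Iteration 4: components of {Ring} -> Gear = 4*3 = 12.
Iteration 5: components of {Gear} -> Cap = 12*5 = 60.
Iteration 6: no further components; recursion stops.

8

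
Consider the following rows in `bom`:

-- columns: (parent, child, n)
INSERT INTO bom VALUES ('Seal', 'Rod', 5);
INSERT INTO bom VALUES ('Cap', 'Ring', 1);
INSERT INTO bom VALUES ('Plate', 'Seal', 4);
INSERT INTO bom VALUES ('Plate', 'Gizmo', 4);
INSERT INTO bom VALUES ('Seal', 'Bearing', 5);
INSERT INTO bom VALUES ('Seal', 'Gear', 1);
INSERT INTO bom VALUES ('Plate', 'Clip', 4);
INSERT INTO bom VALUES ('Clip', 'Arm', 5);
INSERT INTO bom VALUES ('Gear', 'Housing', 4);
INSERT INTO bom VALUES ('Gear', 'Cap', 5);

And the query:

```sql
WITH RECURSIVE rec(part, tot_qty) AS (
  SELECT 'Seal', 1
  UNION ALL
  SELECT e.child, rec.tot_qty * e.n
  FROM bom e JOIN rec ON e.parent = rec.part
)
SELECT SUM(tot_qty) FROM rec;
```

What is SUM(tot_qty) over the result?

Base: (Seal, tot_qty=1).
Iteration 1: components of {Seal} -> Bearing = 1*5 = 5, Gear = 1*1 = 1, Rod = 1*5 = 5.
Iteration 2: components of {Bearing,Gear,Rod} -> Cap = 1*5 = 5, Housing = 1*4 = 4.
Iteration 3: components of {Cap,Housing} -> Ring = 5*1 = 5.
Iteration 4: no further components; recursion stops.
SUM(tot_qty) = 1 + 1 + 5 + 5 + 5 + 4 + 5 = 26.

26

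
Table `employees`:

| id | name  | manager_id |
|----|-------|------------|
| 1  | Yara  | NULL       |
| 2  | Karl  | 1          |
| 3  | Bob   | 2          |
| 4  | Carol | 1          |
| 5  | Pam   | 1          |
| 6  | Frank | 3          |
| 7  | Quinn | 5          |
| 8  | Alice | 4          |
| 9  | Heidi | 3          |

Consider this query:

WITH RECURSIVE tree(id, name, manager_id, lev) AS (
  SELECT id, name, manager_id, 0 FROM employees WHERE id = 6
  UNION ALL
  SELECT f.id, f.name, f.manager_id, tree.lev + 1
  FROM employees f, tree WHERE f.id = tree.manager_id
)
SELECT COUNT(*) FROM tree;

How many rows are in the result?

4

Base: id=6 (Frank), manager_id=3, lev 0.
Iteration 1: join on id=3 -> Bob (id 3, manager_id=2, lev 1).
Iteration 2: join on id=2 -> Karl (id 2, manager_id=1, lev 2).
Iteration 3: join on id=1 -> Yara (id 1, manager_id=NULL, lev 3).
Iteration 4: manager_id is NULL; no match; recursion stops.
Total rows emitted: 4.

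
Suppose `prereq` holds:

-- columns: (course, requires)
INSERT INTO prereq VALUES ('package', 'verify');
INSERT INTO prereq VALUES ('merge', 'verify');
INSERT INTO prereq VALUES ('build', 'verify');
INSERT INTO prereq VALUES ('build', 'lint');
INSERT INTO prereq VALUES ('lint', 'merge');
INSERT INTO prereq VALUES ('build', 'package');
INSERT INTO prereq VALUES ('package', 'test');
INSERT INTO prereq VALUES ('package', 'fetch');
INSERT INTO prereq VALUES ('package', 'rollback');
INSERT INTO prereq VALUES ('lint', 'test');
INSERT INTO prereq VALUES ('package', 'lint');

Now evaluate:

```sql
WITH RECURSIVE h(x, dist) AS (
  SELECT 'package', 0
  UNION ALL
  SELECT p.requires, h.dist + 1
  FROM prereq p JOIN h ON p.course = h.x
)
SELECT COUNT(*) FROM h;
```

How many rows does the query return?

Base: (package, dist=0).
Iteration 1: edges from {package} -> (fetch, dist=1), (lint, dist=1), (rollback, dist=1), (test, dist=1), (verify, dist=1).
Iteration 2: edges from {fetch,lint,rollback,test,verify} -> (merge, dist=2), (test, dist=2).
Iteration 3: edges from {merge,test} -> (verify, dist=3).
Iteration 4: no outgoing edges from {verify}; recursion stops.
Total rows emitted: 9.

9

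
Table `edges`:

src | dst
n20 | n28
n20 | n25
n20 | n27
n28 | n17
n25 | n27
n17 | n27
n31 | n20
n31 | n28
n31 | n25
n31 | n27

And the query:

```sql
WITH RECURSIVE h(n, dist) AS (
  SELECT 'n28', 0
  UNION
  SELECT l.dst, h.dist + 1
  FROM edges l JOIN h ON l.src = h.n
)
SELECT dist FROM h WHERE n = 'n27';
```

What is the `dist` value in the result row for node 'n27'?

Base: (n28, dist=0).
Iteration 1: edges from {n28} -> (n17, dist=1).
Iteration 2: edges from {n17} -> (n27, dist=2).
Iteration 3: no outgoing edges from {n27}; recursion stops.

2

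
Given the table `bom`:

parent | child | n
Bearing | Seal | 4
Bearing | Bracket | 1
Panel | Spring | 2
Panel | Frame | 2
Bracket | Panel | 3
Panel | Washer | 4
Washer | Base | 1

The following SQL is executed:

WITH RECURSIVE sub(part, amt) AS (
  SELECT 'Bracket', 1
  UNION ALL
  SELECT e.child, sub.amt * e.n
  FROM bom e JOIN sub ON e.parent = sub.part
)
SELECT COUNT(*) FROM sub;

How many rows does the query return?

Base: (Bracket, amt=1).
Iteration 1: components of {Bracket} -> Panel = 1*3 = 3.
Iteration 2: components of {Panel} -> Frame = 3*2 = 6, Spring = 3*2 = 6, Washer = 3*4 = 12.
Iteration 3: components of {Frame,Spring,Washer} -> Base = 12*1 = 12.
Iteration 4: no further components; recursion stops.
Total rows emitted: 6.

6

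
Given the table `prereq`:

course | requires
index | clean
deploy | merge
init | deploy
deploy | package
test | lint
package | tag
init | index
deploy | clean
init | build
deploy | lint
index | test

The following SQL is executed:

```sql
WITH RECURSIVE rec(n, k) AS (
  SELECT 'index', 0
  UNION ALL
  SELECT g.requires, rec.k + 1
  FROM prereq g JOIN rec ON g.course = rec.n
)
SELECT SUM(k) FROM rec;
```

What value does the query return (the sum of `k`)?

4

Base: (index, k=0).
Iteration 1: edges from {index} -> (clean, k=1), (test, k=1).
Iteration 2: edges from {clean,test} -> (lint, k=2).
Iteration 3: no outgoing edges from {lint}; recursion stops.
SUM(k) = 0 + 1 + 1 + 2 = 4.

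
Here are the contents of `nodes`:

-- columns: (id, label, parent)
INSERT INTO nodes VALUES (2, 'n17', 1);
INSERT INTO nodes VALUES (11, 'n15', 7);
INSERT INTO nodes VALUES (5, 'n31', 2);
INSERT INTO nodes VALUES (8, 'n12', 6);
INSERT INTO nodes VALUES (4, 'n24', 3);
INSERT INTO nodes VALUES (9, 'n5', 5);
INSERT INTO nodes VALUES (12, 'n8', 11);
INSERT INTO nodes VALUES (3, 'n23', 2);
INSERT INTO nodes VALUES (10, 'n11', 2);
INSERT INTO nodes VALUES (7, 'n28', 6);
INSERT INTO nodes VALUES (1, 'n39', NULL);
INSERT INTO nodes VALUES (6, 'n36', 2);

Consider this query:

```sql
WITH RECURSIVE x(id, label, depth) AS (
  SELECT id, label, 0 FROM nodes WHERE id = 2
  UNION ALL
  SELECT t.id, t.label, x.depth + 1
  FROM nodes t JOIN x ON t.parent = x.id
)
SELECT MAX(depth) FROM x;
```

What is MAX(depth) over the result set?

Base: id=2 (n17) at depth 0.
Iteration 1: rows with parent in {2} -> n23 (id 3, depth 1), n31 (id 5, depth 1), n36 (id 6, depth 1), n11 (id 10, depth 1).
Iteration 2: rows with parent in {3,5,6,10} -> n24 (id 4, depth 2), n28 (id 7, depth 2), n12 (id 8, depth 2), n5 (id 9, depth 2).
Iteration 3: rows with parent in {4,7,8,9} -> n15 (id 11, depth 3).
Iteration 4: rows with parent in {11} -> n8 (id 12, depth 4).
Iteration 5: no rows with parent in {12}; recursion stops.
depth values: 0, 1, 1, 1, 1, 2, 2, 2, 2, 3, 4; the maximum is 4.

4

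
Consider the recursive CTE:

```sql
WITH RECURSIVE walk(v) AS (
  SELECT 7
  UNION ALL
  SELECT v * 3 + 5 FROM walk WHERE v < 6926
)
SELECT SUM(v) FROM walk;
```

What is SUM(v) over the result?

31140

Base: v=7.
Iteration 1: 7 < 6926 holds -> v = 7 * 3 + 5 = 26.
Iteration 2: 26 < 6926 holds -> v = 26 * 3 + 5 = 83.
Iteration 3: 83 < 6926 holds -> v = 83 * 3 + 5 = 254.
Iteration 4: 254 < 6926 holds -> v = 254 * 3 + 5 = 767.
Iteration 5: 767 < 6926 holds -> v = 767 * 3 + 5 = 2306.
Iteration 6: 2306 < 6926 holds -> v = 2306 * 3 + 5 = 6923.
Iteration 7: 6923 < 6926 holds -> v = 6923 * 3 + 5 = 20774.
Iteration 8: 20774 < 6926 fails; recursion stops.
SUM(v) = 7 + 26 + 83 + 254 + 767 + 2306 + 6923 + 20774 = 31140.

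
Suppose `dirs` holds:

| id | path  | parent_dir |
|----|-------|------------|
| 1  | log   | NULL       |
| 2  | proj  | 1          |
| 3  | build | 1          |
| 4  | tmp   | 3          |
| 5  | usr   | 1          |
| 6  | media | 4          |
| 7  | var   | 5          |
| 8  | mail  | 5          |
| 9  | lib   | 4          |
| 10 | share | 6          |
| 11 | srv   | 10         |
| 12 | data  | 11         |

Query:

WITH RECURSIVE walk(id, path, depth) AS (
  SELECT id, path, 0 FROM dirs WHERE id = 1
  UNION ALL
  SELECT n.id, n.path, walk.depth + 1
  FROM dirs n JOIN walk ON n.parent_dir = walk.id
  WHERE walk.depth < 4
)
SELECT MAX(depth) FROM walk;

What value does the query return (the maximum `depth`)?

Base: id=1 (log) at depth 0.
Iteration 1: rows with parent_dir in {1} -> proj (id 2, depth 1), build (id 3, depth 1), usr (id 5, depth 1).
Iteration 2: rows with parent_dir in {2,3,5} -> tmp (id 4, depth 2), var (id 7, depth 2), mail (id 8, depth 2).
Iteration 3: rows with parent_dir in {4,7,8} -> media (id 6, depth 3), lib (id 9, depth 3).
Iteration 4: rows with parent_dir in {6,9} -> share (id 10, depth 4).
Iteration 5: depth < 4 fails for all current rows; recursion stops.
depth values: 0, 1, 1, 1, 2, 2, 2, 3, 3, 4; the maximum is 4.

4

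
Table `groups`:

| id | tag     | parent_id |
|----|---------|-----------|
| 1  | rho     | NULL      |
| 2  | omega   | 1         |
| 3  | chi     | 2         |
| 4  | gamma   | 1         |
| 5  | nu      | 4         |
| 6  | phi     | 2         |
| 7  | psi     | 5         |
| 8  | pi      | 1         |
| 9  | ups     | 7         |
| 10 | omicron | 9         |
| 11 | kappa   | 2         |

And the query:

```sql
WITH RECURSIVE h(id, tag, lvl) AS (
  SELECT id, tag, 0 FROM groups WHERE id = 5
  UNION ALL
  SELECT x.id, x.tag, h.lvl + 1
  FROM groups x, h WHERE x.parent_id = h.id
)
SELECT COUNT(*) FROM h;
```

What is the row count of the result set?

Base: id=5 (nu) at lvl 0.
Iteration 1: rows with parent_id in {5} -> psi (id 7, lvl 1).
Iteration 2: rows with parent_id in {7} -> ups (id 9, lvl 2).
Iteration 3: rows with parent_id in {9} -> omicron (id 10, lvl 3).
Iteration 4: no rows with parent_id in {10}; recursion stops.
Total rows emitted: 4.

4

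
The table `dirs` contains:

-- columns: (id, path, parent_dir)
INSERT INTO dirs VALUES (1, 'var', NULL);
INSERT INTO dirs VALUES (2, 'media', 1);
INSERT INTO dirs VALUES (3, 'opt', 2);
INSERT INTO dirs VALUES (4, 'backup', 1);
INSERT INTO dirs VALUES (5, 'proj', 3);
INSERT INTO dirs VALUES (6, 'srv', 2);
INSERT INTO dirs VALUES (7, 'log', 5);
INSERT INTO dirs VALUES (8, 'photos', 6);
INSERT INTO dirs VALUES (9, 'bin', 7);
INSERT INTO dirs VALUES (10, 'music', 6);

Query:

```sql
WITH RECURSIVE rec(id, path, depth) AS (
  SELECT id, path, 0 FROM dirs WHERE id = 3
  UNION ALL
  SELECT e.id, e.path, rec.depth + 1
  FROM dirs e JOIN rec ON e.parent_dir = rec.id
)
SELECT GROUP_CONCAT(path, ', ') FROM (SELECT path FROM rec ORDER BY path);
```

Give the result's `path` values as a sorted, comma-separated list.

Base: id=3 (opt) at depth 0.
Iteration 1: rows with parent_dir in {3} -> proj (id 5, depth 1).
Iteration 2: rows with parent_dir in {5} -> log (id 7, depth 2).
Iteration 3: rows with parent_dir in {7} -> bin (id 9, depth 3).
Iteration 4: no rows with parent_dir in {9}; recursion stops.

bin, log, opt, proj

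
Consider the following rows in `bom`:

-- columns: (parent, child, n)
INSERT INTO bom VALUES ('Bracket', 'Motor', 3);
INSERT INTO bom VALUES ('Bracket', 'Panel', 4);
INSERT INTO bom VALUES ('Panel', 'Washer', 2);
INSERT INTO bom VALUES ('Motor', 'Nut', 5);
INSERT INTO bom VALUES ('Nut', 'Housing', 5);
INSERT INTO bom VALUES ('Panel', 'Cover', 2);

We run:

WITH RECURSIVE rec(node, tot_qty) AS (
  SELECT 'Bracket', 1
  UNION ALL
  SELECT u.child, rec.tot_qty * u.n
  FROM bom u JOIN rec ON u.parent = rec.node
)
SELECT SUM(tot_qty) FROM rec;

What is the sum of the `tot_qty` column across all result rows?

114

Base: (Bracket, tot_qty=1).
Iteration 1: components of {Bracket} -> Motor = 1*3 = 3, Panel = 1*4 = 4.
Iteration 2: components of {Motor,Panel} -> Cover = 4*2 = 8, Nut = 3*5 = 15, Washer = 4*2 = 8.
Iteration 3: components of {Cover,Nut,Washer} -> Housing = 15*5 = 75.
Iteration 4: no further components; recursion stops.
SUM(tot_qty) = 1 + 3 + 4 + 15 + 8 + 8 + 75 = 114.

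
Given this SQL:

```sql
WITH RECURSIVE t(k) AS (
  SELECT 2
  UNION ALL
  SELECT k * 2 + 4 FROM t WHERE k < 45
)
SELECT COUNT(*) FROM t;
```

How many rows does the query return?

5

Base: k=2.
Iteration 1: 2 < 45 holds -> k = 2 * 2 + 4 = 8.
Iteration 2: 8 < 45 holds -> k = 8 * 2 + 4 = 20.
Iteration 3: 20 < 45 holds -> k = 20 * 2 + 4 = 44.
Iteration 4: 44 < 45 holds -> k = 44 * 2 + 4 = 92.
Iteration 5: 92 < 45 fails; recursion stops.
Total rows emitted: 5.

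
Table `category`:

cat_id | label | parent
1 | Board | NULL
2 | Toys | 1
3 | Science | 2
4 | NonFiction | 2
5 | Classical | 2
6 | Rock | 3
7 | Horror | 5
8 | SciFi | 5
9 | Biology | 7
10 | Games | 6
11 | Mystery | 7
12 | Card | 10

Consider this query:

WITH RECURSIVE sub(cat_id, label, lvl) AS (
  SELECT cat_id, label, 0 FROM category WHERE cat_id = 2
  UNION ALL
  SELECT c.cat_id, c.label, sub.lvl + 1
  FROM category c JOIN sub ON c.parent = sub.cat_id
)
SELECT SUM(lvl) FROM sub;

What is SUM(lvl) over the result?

Base: cat_id=2 (Toys) at lvl 0.
Iteration 1: rows with parent in {2} -> Science (id 3, lvl 1), NonFiction (id 4, lvl 1), Classical (id 5, lvl 1).
Iteration 2: rows with parent in {3,4,5} -> Rock (id 6, lvl 2), Horror (id 7, lvl 2), SciFi (id 8, lvl 2).
Iteration 3: rows with parent in {6,7,8} -> Biology (id 9, lvl 3), Games (id 10, lvl 3), Mystery (id 11, lvl 3).
Iteration 4: rows with parent in {9,10,11} -> Card (id 12, lvl 4).
Iteration 5: no rows with parent in {12}; recursion stops.
SUM(lvl) = 0 + 1 + 1 + 1 + 2 + 2 + 2 + 3 + 3 + 3 + 4 = 22.

22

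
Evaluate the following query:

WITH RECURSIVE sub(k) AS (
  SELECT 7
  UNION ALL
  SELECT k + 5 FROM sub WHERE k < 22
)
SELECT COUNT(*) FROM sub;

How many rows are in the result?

Base: k=7.
Iteration 1: 7 < 22 holds -> k = 7 + 5 = 12.
Iteration 2: 12 < 22 holds -> k = 12 + 5 = 17.
Iteration 3: 17 < 22 holds -> k = 17 + 5 = 22.
Iteration 4: 22 < 22 fails; recursion stops.
Total rows emitted: 4.

4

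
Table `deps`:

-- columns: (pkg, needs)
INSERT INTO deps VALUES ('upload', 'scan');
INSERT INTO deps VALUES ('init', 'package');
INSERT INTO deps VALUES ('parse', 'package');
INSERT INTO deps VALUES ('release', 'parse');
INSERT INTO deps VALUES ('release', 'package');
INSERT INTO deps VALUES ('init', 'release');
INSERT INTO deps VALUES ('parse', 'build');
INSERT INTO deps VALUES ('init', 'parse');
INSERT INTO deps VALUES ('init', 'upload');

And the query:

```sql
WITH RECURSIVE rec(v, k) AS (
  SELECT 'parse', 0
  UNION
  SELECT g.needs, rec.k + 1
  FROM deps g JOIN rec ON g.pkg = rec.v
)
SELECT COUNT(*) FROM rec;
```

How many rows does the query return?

Base: (parse, k=0).
Iteration 1: edges from {parse} -> (build, k=1), (package, k=1).
Iteration 2: no outgoing edges from {build,package}; recursion stops.
Total rows emitted: 3.

3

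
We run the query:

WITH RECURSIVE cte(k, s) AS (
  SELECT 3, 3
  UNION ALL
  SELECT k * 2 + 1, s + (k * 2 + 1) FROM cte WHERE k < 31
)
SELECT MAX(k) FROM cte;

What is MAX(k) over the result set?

31

Base: k=3, s=3.
Iteration 1: 3 < 31 holds -> k = 3 * 2 + 1 = 7, s = 3 + 7 = 10.
Iteration 2: 7 < 31 holds -> k = 7 * 2 + 1 = 15, s = 10 + 15 = 25.
Iteration 3: 15 < 31 holds -> k = 15 * 2 + 1 = 31, s = 25 + 31 = 56.
Iteration 4: 31 < 31 fails; recursion stops.
k values: 3, 7, 15, 31; the maximum is 31.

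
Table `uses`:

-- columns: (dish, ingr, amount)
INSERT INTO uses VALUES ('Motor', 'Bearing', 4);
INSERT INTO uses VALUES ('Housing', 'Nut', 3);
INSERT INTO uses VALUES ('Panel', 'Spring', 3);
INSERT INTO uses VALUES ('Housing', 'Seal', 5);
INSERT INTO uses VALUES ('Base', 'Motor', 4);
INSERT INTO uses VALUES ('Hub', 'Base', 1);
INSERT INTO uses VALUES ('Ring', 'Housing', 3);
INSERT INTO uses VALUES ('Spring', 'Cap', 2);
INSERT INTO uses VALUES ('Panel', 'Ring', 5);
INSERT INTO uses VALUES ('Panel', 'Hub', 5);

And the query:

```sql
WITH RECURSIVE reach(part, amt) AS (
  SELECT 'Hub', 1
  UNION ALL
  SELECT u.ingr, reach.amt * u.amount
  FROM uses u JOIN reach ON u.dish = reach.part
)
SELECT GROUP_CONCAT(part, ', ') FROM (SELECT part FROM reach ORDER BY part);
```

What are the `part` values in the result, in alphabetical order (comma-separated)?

Base, Bearing, Hub, Motor

Base: (Hub, amt=1).
Iteration 1: components of {Hub} -> Base = 1*1 = 1.
Iteration 2: components of {Base} -> Motor = 1*4 = 4.
Iteration 3: components of {Motor} -> Bearing = 4*4 = 16.
Iteration 4: no further components; recursion stops.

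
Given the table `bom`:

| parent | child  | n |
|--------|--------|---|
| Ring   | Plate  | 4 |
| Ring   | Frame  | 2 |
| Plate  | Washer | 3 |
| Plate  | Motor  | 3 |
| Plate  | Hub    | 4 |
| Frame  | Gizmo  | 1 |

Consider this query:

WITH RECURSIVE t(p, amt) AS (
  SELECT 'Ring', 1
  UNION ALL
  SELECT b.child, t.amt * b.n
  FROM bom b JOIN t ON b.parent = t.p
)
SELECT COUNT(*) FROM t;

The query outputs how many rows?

7

Base: (Ring, amt=1).
Iteration 1: components of {Ring} -> Frame = 1*2 = 2, Plate = 1*4 = 4.
Iteration 2: components of {Frame,Plate} -> Gizmo = 2*1 = 2, Hub = 4*4 = 16, Motor = 4*3 = 12, Washer = 4*3 = 12.
Iteration 3: no further components; recursion stops.
Total rows emitted: 7.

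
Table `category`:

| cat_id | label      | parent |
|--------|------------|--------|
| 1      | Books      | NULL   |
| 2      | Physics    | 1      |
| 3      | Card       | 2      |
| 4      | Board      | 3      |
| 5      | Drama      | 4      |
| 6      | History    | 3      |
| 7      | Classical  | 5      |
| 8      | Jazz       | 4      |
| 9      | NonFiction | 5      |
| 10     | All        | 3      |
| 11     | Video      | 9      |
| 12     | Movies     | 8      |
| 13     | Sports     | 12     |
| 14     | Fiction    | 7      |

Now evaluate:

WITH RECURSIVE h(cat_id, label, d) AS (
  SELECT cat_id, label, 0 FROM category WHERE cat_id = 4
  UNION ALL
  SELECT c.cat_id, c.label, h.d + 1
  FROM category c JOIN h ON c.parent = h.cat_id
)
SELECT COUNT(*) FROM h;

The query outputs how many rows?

Base: cat_id=4 (Board) at d 0.
Iteration 1: rows with parent in {4} -> Drama (id 5, d 1), Jazz (id 8, d 1).
Iteration 2: rows with parent in {5,8} -> Classical (id 7, d 2), NonFiction (id 9, d 2), Movies (id 12, d 2).
Iteration 3: rows with parent in {7,9,12} -> Video (id 11, d 3), Sports (id 13, d 3), Fiction (id 14, d 3).
Iteration 4: no rows with parent in {11,13,14}; recursion stops.
Total rows emitted: 9.

9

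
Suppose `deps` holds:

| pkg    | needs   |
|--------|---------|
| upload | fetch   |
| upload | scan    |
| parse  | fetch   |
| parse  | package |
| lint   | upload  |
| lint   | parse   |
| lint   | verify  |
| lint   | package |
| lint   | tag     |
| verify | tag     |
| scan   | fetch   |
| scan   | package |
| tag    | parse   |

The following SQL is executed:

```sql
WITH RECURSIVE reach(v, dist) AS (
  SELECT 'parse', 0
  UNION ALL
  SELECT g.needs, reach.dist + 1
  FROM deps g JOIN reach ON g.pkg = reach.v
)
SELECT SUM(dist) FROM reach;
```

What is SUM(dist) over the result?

2

Base: (parse, dist=0).
Iteration 1: edges from {parse} -> (fetch, dist=1), (package, dist=1).
Iteration 2: no outgoing edges from {fetch,package}; recursion stops.
SUM(dist) = 0 + 1 + 1 = 2.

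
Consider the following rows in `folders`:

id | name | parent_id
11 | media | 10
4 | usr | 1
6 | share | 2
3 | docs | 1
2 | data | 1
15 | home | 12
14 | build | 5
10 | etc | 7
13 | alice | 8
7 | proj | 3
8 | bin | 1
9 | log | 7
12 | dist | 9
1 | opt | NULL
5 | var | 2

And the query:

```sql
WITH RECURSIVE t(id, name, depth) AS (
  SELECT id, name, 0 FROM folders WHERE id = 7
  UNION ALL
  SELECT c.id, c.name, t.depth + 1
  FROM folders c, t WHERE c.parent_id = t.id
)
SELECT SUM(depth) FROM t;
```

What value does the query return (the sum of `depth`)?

9

Base: id=7 (proj) at depth 0.
Iteration 1: rows with parent_id in {7} -> log (id 9, depth 1), etc (id 10, depth 1).
Iteration 2: rows with parent_id in {9,10} -> media (id 11, depth 2), dist (id 12, depth 2).
Iteration 3: rows with parent_id in {11,12} -> home (id 15, depth 3).
Iteration 4: no rows with parent_id in {15}; recursion stops.
SUM(depth) = 0 + 1 + 1 + 2 + 2 + 3 = 9.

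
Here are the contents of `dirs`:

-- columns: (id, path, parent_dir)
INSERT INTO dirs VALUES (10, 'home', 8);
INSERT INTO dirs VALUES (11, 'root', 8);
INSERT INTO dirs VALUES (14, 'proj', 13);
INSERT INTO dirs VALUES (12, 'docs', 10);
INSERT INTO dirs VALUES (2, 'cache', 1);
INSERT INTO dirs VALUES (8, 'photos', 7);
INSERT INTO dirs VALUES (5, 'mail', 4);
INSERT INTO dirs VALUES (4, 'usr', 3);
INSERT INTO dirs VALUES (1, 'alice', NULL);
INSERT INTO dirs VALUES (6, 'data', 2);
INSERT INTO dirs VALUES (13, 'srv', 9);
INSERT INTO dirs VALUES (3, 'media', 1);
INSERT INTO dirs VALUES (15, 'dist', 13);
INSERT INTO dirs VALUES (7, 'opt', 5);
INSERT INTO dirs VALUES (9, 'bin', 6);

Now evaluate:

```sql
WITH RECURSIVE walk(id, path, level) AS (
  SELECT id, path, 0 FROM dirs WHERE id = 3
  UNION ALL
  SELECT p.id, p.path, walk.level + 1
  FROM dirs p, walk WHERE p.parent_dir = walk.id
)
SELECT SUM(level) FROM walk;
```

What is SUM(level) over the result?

Base: id=3 (media) at level 0.
Iteration 1: rows with parent_dir in {3} -> usr (id 4, level 1).
Iteration 2: rows with parent_dir in {4} -> mail (id 5, level 2).
Iteration 3: rows with parent_dir in {5} -> opt (id 7, level 3).
Iteration 4: rows with parent_dir in {7} -> photos (id 8, level 4).
Iteration 5: rows with parent_dir in {8} -> home (id 10, level 5), root (id 11, level 5).
Iteration 6: rows with parent_dir in {10,11} -> docs (id 12, level 6).
Iteration 7: no rows with parent_dir in {12}; recursion stops.
SUM(level) = 0 + 1 + 2 + 3 + 4 + 5 + 5 + 6 = 26.

26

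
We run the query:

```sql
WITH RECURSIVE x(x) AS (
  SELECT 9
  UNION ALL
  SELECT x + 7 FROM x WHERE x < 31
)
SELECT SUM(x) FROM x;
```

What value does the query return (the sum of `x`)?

115

Base: x=9.
Iteration 1: 9 < 31 holds -> x = 9 + 7 = 16.
Iteration 2: 16 < 31 holds -> x = 16 + 7 = 23.
Iteration 3: 23 < 31 holds -> x = 23 + 7 = 30.
Iteration 4: 30 < 31 holds -> x = 30 + 7 = 37.
Iteration 5: 37 < 31 fails; recursion stops.
SUM(x) = 9 + 16 + 23 + 30 + 37 = 115.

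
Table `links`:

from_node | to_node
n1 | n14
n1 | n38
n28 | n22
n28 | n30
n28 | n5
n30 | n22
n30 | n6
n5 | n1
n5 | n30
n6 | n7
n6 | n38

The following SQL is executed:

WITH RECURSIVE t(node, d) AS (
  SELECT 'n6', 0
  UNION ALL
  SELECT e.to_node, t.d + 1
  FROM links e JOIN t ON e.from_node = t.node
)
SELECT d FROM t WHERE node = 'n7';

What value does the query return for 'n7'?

1

Base: (n6, d=0).
Iteration 1: edges from {n6} -> (n38, d=1), (n7, d=1).
Iteration 2: no outgoing edges from {n38,n7}; recursion stops.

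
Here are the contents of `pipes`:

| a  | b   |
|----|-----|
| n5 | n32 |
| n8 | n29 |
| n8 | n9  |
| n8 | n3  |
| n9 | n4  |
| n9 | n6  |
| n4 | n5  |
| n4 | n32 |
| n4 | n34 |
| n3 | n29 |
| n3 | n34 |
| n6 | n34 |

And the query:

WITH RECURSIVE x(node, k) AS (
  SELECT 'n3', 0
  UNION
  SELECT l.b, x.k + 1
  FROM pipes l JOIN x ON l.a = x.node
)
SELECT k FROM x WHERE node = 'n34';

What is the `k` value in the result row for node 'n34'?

Base: (n3, k=0).
Iteration 1: edges from {n3} -> (n29, k=1), (n34, k=1).
Iteration 2: no outgoing edges from {n29,n34}; recursion stops.

1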